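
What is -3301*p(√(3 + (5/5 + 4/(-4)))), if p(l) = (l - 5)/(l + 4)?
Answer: 75923/13 - 29709*√3/13 ≈ 1882.0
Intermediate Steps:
p(l) = (-5 + l)/(4 + l)
-3301*p(√(3 + (5/5 + 4/(-4)))) = -3301*(-5 + √(3 + (5/5 + 4/(-4))))/(4 + √(3 + (5/5 + 4/(-4)))) = -3301*(-5 + √(3 + (5*(⅕) + 4*(-¼))))/(4 + √(3 + (5*(⅕) + 4*(-¼)))) = -3301*(-5 + √(3 + (1 - 1)))/(4 + √(3 + (1 - 1))) = -3301*(-5 + √(3 + 0))/(4 + √(3 + 0)) = -3301*(-5 + √3)/(4 + √3)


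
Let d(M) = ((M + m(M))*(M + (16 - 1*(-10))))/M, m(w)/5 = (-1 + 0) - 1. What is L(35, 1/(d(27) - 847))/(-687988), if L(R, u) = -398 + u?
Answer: 8743291/15113720384 ≈ 0.00057850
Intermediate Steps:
m(w) = -10 (m(w) = 5*((-1 + 0) - 1) = 5*(-1 - 1) = 5*(-2) = -10)
d(M) = (-10 + M)*(26 + M)/M (d(M) = ((M - 10)*(M + (16 - 1*(-10))))/M = ((-10 + M)*(M + (16 + 10)))/M = ((-10 + M)*(M + 26))/M = ((-10 + M)*(26 + M))/M = (-10 + M)*(26 + M)/M)
L(35, 1/(d(27) - 847))/(-687988) = (-398 + 1/((16 + 27 - 260/27) - 847))/(-687988) = (-398 + 1/((16 + 27 - 260*1/27) - 847))*(-1/687988) = (-398 + 1/((16 + 27 - 260/27) - 847))*(-1/687988) = (-398 + 1/(901/27 - 847))*(-1/687988) = (-398 + 1/(-21968/27))*(-1/687988) = (-398 - 27/21968)*(-1/687988) = -8743291/21968*(-1/687988) = 8743291/15113720384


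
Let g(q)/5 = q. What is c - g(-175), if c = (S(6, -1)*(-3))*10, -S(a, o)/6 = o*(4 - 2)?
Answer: 515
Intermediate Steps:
S(a, o) = -12*o (S(a, o) = -6*o*(4 - 2) = -6*o*2 = -12*o)
g(q) = 5*q
c = -360 (c = (-12*(-1)*(-3))*10 = (12*(-3))*10 = -36*10 = -360)
c - g(-175) = -360 - 5*(-175) = -360 - 1*(-875) = -360 + 875 = 515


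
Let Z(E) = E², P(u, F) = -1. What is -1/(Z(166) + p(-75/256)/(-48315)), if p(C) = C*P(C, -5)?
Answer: -824576/22722016251 ≈ -3.6290e-5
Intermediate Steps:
p(C) = -C (p(C) = C*(-1) = -C)
-1/(Z(166) + p(-75/256)/(-48315)) = -1/(166² - (-75)/256/(-48315)) = -1/(27556 - (-75)/256*(-1/48315)) = -1/(27556 - 1*(-75/256)*(-1/48315)) = -1/(27556 + (75/256)*(-1/48315)) = -1/(27556 - 5/824576) = -1/22722016251/824576 = -1*824576/22722016251 = -824576/22722016251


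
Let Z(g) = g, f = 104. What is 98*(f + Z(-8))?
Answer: 9408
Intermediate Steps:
98*(f + Z(-8)) = 98*(104 - 8) = 98*96 = 9408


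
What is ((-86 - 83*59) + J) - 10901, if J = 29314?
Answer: 13430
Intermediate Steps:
((-86 - 83*59) + J) - 10901 = ((-86 - 83*59) + 29314) - 10901 = ((-86 - 4897) + 29314) - 10901 = (-4983 + 29314) - 10901 = 24331 - 10901 = 13430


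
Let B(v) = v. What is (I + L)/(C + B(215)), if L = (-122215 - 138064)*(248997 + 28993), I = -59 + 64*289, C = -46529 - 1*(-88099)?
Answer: -72354940773/41785 ≈ -1.7316e+6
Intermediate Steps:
C = 41570 (C = -46529 + 88099 = 41570)
I = 18437 (I = -59 + 18496 = 18437)
L = -72354959210 (L = -260279*277990 = -72354959210)
(I + L)/(C + B(215)) = (18437 - 72354959210)/(41570 + 215) = -72354940773/41785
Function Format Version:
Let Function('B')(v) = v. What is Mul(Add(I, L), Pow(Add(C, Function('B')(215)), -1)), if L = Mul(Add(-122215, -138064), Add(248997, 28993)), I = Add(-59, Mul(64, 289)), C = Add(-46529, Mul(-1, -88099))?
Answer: Rational(-72354940773, 41785) ≈ -1.7316e+6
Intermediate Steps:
C = 41570 (C = Add(-46529, 88099) = 41570)
I = 18437 (I = Add(-59, 18496) = 18437)
L = -72354959210 (L = Mul(-260279, 277990) = -72354959210)
Mul(Add(I, L), Pow(Add(C, Function('B')(215)), -1)) = Mul(Add(18437, -72354959210), Pow(Add(41570, 215), -1)) = Mul(-72354940773, Pow(41785, -1)) = Mul(-72354940773, Rational(1, 41785)) = Rational(-72354940773, 41785)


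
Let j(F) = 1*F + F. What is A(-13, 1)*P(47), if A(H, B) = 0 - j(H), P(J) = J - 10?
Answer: 962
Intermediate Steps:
P(J) = -10 + J
j(F) = 2*F (j(F) = F + F = 2*F)
A(H, B) = -2*H (A(H, B) = 0 - 2*H = -2*H)
A(-13, 1)*P(47) = (-2*(-13))*(-10 + 47) = 26*37 = 962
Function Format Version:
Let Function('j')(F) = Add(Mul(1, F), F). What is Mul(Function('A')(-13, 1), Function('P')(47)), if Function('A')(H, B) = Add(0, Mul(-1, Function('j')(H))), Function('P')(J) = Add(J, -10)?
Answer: 962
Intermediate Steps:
Function('P')(J) = Add(-10, J)
Function('j')(F) = Mul(2, F) (Function('j')(F) = Add(F, F) = Mul(2, F))
Function('A')(H, B) = Mul(-2, H) (Function('A')(H, B) = Add(0, Mul(-1, Mul(2, H))) = Add(0, Mul(-2, H)) = Mul(-2, H))
Mul(Function('A')(-13, 1), Function('P')(47)) = Mul(Mul(-2, -13), Add(-10, 47)) = Mul(26, 37) = 962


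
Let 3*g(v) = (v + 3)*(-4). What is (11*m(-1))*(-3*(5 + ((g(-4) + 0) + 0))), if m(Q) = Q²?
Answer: -209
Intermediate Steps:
g(v) = -4 - 4*v/3 (g(v) = ((v + 3)*(-4))/3 = ((3 + v)*(-4))/3 = (-12 - 4*v)/3 = -4 - 4*v/3)
(11*m(-1))*(-3*(5 + ((g(-4) + 0) + 0))) = (11*(-1)²)*(-3*(5 + (((-4 - 4/3*(-4)) + 0) + 0))) = (11*1)*(-3*(5 + (((-4 + 16/3) + 0) + 0))) = 11*(-3*(5 + ((4/3 + 0) + 0))) = 11*(-3*(5 + (4/3 + 0))) = 11*(-3*(5 + 4/3)) = 11*(-3*19/3) = 11*(-19) = -209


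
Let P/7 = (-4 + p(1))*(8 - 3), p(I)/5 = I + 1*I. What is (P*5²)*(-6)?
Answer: -31500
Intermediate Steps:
p(I) = 10*I (p(I) = 5*(I + 1*I) = 5*(I + I) = 5*(2*I) = 10*I)
P = 210 (P = 7*((-4 + 10*1)*(8 - 3)) = 7*((-4 + 10)*5) = 7*(6*5) = 7*30 = 210)
(P*5²)*(-6) = (210*5²)*(-6) = (210*25)*(-6) = 5250*(-6) = -31500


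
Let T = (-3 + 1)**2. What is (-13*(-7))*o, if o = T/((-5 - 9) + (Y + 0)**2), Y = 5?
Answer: 364/11 ≈ 33.091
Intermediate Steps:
T = 4 (T = (-2)**2 = 4)
o = 4/11 (o = 4/((-5 - 9) + (5 + 0)**2) = 4/(-14 + 5**2) = 4/(-14 + 25) = 4/11 ≈ 0.36364)
(-13*(-7))*o = -13*(-7)*(4/11) = 91*(4/11) = 364/11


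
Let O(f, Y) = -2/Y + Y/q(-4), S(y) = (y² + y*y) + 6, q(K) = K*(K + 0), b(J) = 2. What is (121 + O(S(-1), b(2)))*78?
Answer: 37479/4 ≈ 9369.8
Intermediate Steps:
q(K) = K² (q(K) = K*K = K²)
S(y) = 6 + 2*y² (S(y) = (y² + y²) + 6 = 2*y² + 6 = 6 + 2*y²)
O(f, Y) = -2/Y + Y/16 (O(f, Y) = -2/Y + Y/((-4)²) = -2/Y + Y/16)
(121 + O(S(-1), b(2)))*78 = (121 + (-2/2 + (1/16)*2))*78 = (121 + (-2*½ + ⅛))*78 = (121 + (-1 + ⅛))*78 = (121 - 7/8)*78 = (961/8)*78 = 37479/4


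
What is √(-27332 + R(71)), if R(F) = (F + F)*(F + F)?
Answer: 32*I*√7 ≈ 84.664*I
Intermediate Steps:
R(F) = 4*F² (R(F) = (2*F)*(2*F) = 4*F²)
√(-27332 + R(71)) = √(-27332 + 4*71²) = √(-27332 + 4*5041) = √(-27332 + 20164) = √(-7168) = 32*I*√7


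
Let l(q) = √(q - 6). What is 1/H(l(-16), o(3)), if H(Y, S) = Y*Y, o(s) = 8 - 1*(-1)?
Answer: -1/22 ≈ -0.045455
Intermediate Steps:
o(s) = 9 (o(s) = 8 + 1 = 9)
l(q) = √(-6 + q)
H(Y, S) = Y²
1/H(l(-16), o(3)) = 1/((√(-6 - 16))²) = 1/((√(-22))²) = 1/((I*√22)²) = 1/(-22) = -1/22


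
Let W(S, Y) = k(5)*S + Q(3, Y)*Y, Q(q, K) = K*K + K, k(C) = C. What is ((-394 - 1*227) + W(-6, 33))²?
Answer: 1323140625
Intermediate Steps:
Q(q, K) = K + K² (Q(q, K) = K² + K = K + K²)
W(S, Y) = 5*S + Y²*(1 + Y) (W(S, Y) = 5*S + (Y*(1 + Y))*Y = 5*S + Y²*(1 + Y))
((-394 - 1*227) + W(-6, 33))² = ((-394 - 1*227) + (5*(-6) + 33²*(1 + 33)))² = ((-394 - 227) + (-30 + 1089*34))² = (-621 + (-30 + 37026))² = (-621 + 36996)² = 36375² = 1323140625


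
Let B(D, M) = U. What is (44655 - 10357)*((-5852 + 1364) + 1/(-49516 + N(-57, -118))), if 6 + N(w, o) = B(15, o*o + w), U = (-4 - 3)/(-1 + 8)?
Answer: -7623046899050/49523 ≈ -1.5393e+8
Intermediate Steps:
U = -1 (U = -7/7 = -7*⅐ = -1)
B(D, M) = -1
N(w, o) = -7 (N(w, o) = -6 - 1 = -7)
(44655 - 10357)*((-5852 + 1364) + 1/(-49516 + N(-57, -118))) = (44655 - 10357)*((-5852 + 1364) + 1/(-49516 - 7)) = 34298*(-4488 + 1/(-49523)) = 34298*(-4488 - 1/49523) = 34298*(-222259225/49523) = -7623046899050/49523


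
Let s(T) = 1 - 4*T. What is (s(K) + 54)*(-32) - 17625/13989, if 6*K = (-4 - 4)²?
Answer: -5538617/13989 ≈ -395.93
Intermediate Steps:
K = 32/3 (K = (-4 - 4)²/6 = (⅙)*(-8)² = (⅙)*64 = 32/3 ≈ 10.667)
(s(K) + 54)*(-32) - 17625/13989 = ((1 - 4*32/3) + 54)*(-32) - 17625/13989 = ((1 - 128/3) + 54)*(-32) - 17625/13989 = (-125/3 + 54)*(-32) - 1*5875/4663 = (37/3)*(-32) - 5875/4663 = -1184/3 - 5875/4663 = -5538617/13989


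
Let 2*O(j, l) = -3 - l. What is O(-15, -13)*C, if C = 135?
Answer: 675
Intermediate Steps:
O(j, l) = -3/2 - l/2 (O(j, l) = (-3 - l)/2 = -3/2 - l/2)
O(-15, -13)*C = (-3/2 - ½*(-13))*135 = (-3/2 + 13/2)*135 = 5*135 = 675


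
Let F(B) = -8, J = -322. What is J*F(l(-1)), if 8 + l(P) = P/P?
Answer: 2576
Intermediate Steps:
l(P) = -7 (l(P) = -8 + P/P = -8 + 1 = -7)
J*F(l(-1)) = -322*(-8) = 2576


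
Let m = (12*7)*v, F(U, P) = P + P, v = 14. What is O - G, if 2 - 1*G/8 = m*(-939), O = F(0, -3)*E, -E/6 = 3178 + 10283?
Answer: -8349532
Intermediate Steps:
F(U, P) = 2*P
E = -80766 (E = -6*(3178 + 10283) = -6*13461 = -80766)
m = 1176 (m = (12*7)*14 = 84*14 = 1176)
O = 484596 (O = (2*(-3))*(-80766) = -6*(-80766) = 484596)
G = 8834128 (G = 16 - 9408*(-939) = 16 - 8*(-1104264) = 16 + 8834112 = 8834128)
O - G = 484596 - 1*8834128 = 484596 - 8834128 = -8349532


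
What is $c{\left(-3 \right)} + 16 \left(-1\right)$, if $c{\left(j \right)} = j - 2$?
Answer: $-21$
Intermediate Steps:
$c{\left(j \right)} = -2 + j$
$c{\left(-3 \right)} + 16 \left(-1\right) = \left(-2 - 3\right) + 16 \left(-1\right) = -5 - 16 = -21$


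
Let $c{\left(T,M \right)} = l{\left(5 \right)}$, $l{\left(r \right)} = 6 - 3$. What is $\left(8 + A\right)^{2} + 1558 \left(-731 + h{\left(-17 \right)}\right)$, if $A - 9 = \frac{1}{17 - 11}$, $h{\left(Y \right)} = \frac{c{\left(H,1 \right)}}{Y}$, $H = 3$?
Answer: $- \frac{696993487}{612} \approx -1.1389 \cdot 10^{6}$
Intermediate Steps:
$l{\left(r \right)} = 3$
$c{\left(T,M \right)} = 3$
$h{\left(Y \right)} = \frac{3}{Y}$
$A = \frac{55}{6}$ ($A = 9 + \frac{1}{17 - 11} = 9 + \frac{1}{6} = \frac{55}{6} \approx 9.1667$)
$\left(8 + A\right)^{2} + 1558 \left(-731 + h{\left(-17 \right)}\right) = \left(8 + \frac{55}{6}\right)^{2} + 1558 \left(-731 + \frac{3}{-17}\right) = \left(\frac{103}{6}\right)^{2} + 1558 \left(-731 + 3 \left(- \frac{1}{17}\right)\right) = \frac{10609}{36} + 1558 \left(-731 - \frac{3}{17}\right) = \frac{10609}{36} + 1558 \left(- \frac{12430}{17}\right) = \frac{10609}{36} - \frac{19365940}{17} = - \frac{696993487}{612}$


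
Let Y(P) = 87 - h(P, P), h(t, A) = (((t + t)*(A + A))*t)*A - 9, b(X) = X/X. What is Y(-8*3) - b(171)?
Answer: -1327009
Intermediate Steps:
b(X) = 1
h(t, A) = -9 + 4*A**2*t**2 (h(t, A) = (((2*t)*(2*A))*t)*A - 9 = ((4*A*t)*t)*A - 9 = (4*A*t**2)*A - 9 = 4*A**2*t**2 - 9 = -9 + 4*A**2*t**2)
Y(P) = 96 - 4*P**4 (Y(P) = 87 - (-9 + 4*P**2*P**2) = 87 - (-9 + 4*P**4) = 87 + (9 - 4*P**4) = 96 - 4*P**4)
Y(-8*3) - b(171) = (96 - 4*(-8*3)**4) - 1*1 = (96 - 4*(-24)**4) - 1 = (96 - 4*331776) - 1 = (96 - 1327104) - 1 = -1327008 - 1 = -1327009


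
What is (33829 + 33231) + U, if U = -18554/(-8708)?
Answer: 291988517/4354 ≈ 67062.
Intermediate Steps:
U = 9277/4354 (U = -18554*(-1/8708) = 9277/4354 ≈ 2.1307)
(33829 + 33231) + U = (33829 + 33231) + 9277/4354 = 67060 + 9277/4354 = 291988517/4354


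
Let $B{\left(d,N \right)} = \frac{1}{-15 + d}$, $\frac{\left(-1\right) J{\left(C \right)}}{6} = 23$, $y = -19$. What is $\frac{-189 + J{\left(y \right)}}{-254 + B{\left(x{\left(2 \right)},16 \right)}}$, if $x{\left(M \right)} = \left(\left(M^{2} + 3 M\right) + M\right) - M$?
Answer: $\frac{1635}{1271} \approx 1.2864$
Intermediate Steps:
$J{\left(C \right)} = -138$ ($J{\left(C \right)} = \left(-6\right) 23 = -138$)
$x{\left(M \right)} = M^{2} + 3 M$ ($x{\left(M \right)} = \left(M^{2} + 4 M\right) - M = M^{2} + 3 M$)
$\frac{-189 + J{\left(y \right)}}{-254 + B{\left(x{\left(2 \right)},16 \right)}} = \frac{-189 - 138}{-254 + \frac{1}{-15 + 2 \left(3 + 2\right)}} = - \frac{327}{-254 + \frac{1}{-15 + 2 \cdot 5}} = - \frac{327}{-254 + \frac{1}{-15 + 10}} = - \frac{327}{-254 + \frac{1}{-5}} = - \frac{327}{-254 - \frac{1}{5}} = - \frac{327}{- \frac{1271}{5}} = \left(-327\right) \left(- \frac{5}{1271}\right) = \frac{1635}{1271}$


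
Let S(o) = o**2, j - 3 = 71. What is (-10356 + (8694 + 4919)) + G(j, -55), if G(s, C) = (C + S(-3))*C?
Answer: 5787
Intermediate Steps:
j = 74 (j = 3 + 71 = 74)
G(s, C) = C*(9 + C) (G(s, C) = (C + (-3)**2)*C = (C + 9)*C = (9 + C)*C = C*(9 + C))
(-10356 + (8694 + 4919)) + G(j, -55) = (-10356 + (8694 + 4919)) - 55*(9 - 55) = (-10356 + 13613) - 55*(-46) = 3257 + 2530 = 5787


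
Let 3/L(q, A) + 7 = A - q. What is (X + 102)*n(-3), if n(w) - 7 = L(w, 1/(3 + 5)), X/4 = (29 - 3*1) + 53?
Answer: 80674/31 ≈ 2602.4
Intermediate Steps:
X = 316 (X = 4*((29 - 3*1) + 53) = 4*((29 - 3) + 53) = 4*(26 + 53) = 4*79 = 316)
L(q, A) = 3/(-7 + A - q) (L(q, A) = 3/(-7 + (A - q)) = 3/(-7 + A - q))
n(w) = 7 - 3/(55/8 + w) (n(w) = 7 - 3/(7 + w - 1/(3 + 5)) = 7 - 3/(7 + w - 1/8) = 7 - 3/(55/8 + w))
(X + 102)*n(-3) = (316 + 102)*((361 + 56*(-3))/(55 + 8*(-3))) = 418*((361 - 168)/(55 - 24)) = 418*(193/31) = 80674/31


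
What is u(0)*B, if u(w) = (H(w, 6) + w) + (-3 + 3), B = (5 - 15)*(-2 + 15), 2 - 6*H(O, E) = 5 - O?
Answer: 65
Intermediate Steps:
H(O, E) = -1/2 + O/6 (H(O, E) = 1/3 - (5 - O)/6 = 1/3 + (-5/6 + O/6) = -1/2 + O/6)
B = -130 (B = -10*13 = -130)
u(w) = -1/2 + 7*w/6 (u(w) = ((-1/2 + w/6) + w) + (-3 + 3) = (-1/2 + 7*w/6) + 0 = -1/2 + 7*w/6)
u(0)*B = (-1/2 + (7/6)*0)*(-130) = (-1/2 + 0)*(-130) = -1/2*(-130) = 65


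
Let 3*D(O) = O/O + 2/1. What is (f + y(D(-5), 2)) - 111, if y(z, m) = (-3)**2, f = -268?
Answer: -370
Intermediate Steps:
D(O) = 1 (D(O) = (O/O + 2/1)/3 = (1 + 2*1)/3 = (1 + 2)/3 = (1/3)*3 = 1)
y(z, m) = 9
(f + y(D(-5), 2)) - 111 = (-268 + 9) - 111 = -259 - 111 = -370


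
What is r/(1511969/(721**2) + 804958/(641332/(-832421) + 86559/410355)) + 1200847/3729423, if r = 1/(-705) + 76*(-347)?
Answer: 1291911552951624598260157974782/3796131052611572959276032287685 ≈ 0.34032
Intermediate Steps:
r = -18592261/705 (r = -1/705 - 26372 = -18592261/705 ≈ -26372.)
r/(1511969/(721**2) + 804958/(641332/(-832421) + 86559/410355)) + 1200847/3729423 = -18592261/(705*(1511969/(721**2) + 804958/(641332/(-832421) + 86559/410355))) + 1200847/3729423 = -18592261/(705*(1511969/519841 + 804958/(641332*(-1/832421) + 86559*(1/410355)))) + 1200847*(1/3729423) = -18592261/(705*(1511969*(1/519841) + 804958/(-641332/832421 + 2623/12435))) + 1200847/3729423 = -18592261/(705*(1511969/519841 + 804958/(-5791523137/10351155135))) + 1200847/3729423 = -18592261/(705*(1511969/519841 + 804958*(-10351155135/5791523137))) + 1200847/3729423 = -18592261/(705*(1511969/519841 - 8332245135159330/5791523137)) + 1200847/3729423 = -18592261/(705*(-4331433886702915339777/3010671179061217)) + 1200847/3729423 = -18592261/705*(-3010671179061217/4331433886702915339777) + 1200847/3729423 = 55975184346283881441637/3053660890125555314542785 + 1200847/3729423 = 1291911552951624598260157974782/3796131052611572959276032287685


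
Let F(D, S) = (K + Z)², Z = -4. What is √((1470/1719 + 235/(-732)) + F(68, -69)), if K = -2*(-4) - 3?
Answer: √7496964111/69906 ≈ 1.2386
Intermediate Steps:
K = 5 (K = 8 - 3 = 5)
F(D, S) = 1 (F(D, S) = (5 - 4)² = 1² = 1)
√((1470/1719 + 235/(-732)) + F(68, -69)) = √((1470/1719 + 235/(-732)) + 1) = √((1470*(1/1719) + 235*(-1/732)) + 1) = √((490/573 - 235/732) + 1) = √(74675/139812 + 1) = √(214487/139812) = √7496964111/69906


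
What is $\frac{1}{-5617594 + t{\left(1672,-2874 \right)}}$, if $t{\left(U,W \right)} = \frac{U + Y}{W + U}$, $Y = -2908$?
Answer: $- \frac{601}{3376173376} \approx -1.7801 \cdot 10^{-7}$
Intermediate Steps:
$t{\left(U,W \right)} = \frac{-2908 + U}{U + W}$ ($t{\left(U,W \right)} = \frac{U - 2908}{W + U} = \frac{-2908 + U}{U + W}$)
$\frac{1}{-5617594 + t{\left(1672,-2874 \right)}} = \frac{1}{-5617594 + \frac{-2908 + 1672}{1672 - 2874}} = \frac{1}{-5617594 + \frac{1}{-1202} \left(-1236\right)} = \frac{1}{-5617594 - - \frac{618}{601}} = \frac{1}{-5617594 + \frac{618}{601}} = \frac{1}{- \frac{3376173376}{601}} = - \frac{601}{3376173376}$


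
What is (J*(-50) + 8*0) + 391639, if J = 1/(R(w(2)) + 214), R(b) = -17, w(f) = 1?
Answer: 77152833/197 ≈ 3.9164e+5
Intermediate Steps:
J = 1/197 (J = 1/(-17 + 214) = 1/197 ≈ 0.0050761)
(J*(-50) + 8*0) + 391639 = ((1/197)*(-50) + 8*0) + 391639 = (-50/197 + 0) + 391639 = -50/197 + 391639 = 77152833/197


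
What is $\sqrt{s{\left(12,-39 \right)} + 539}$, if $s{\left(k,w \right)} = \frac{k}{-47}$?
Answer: $\frac{\sqrt{1190087}}{47} \approx 23.211$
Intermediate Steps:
$s{\left(k,w \right)} = - \frac{k}{47}$ ($s{\left(k,w \right)} = k \left(- \frac{1}{47}\right) = - \frac{k}{47}$)
$\sqrt{s{\left(12,-39 \right)} + 539} = \sqrt{\left(- \frac{1}{47}\right) 12 + 539} = \sqrt{- \frac{12}{47} + 539} = \sqrt{\frac{25321}{47}} = \frac{\sqrt{1190087}}{47}$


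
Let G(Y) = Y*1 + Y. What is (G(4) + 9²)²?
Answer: 7921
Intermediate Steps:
G(Y) = 2*Y (G(Y) = Y + Y = 2*Y)
(G(4) + 9²)² = (2*4 + 9²)² = (8 + 81)² = 89² = 7921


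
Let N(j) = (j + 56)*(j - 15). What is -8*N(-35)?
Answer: 8400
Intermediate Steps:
N(j) = (-15 + j)*(56 + j) (N(j) = (56 + j)*(-15 + j) = (-15 + j)*(56 + j))
-8*N(-35) = -8*(-840 + (-35)² + 41*(-35)) = -8*(-840 + 1225 - 1435) = -8*(-1050) = 8400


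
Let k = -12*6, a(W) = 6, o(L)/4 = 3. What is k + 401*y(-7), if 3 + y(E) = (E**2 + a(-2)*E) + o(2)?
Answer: 6344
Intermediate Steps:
o(L) = 12 (o(L) = 4*3 = 12)
k = -72
y(E) = 9 + E**2 + 6*E (y(E) = -3 + ((E**2 + 6*E) + 12) = -3 + (12 + E**2 + 6*E) = 9 + E**2 + 6*E)
k + 401*y(-7) = -72 + 401*(9 + (-7)**2 + 6*(-7)) = -72 + 401*(9 + 49 - 42) = -72 + 401*16 = -72 + 6416 = 6344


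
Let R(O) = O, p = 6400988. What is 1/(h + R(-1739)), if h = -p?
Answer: -1/6402727 ≈ -1.5618e-7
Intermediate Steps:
h = -6400988 (h = -1*6400988 = -6400988)
1/(h + R(-1739)) = 1/(-6400988 - 1739) = 1/(-6402727) = -1/6402727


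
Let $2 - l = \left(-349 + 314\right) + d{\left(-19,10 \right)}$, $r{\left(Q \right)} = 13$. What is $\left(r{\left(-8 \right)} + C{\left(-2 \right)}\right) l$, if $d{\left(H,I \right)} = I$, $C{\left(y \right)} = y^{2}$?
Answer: $459$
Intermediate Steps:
$l = 27$ ($l = 2 - \left(\left(-349 + 314\right) + 10\right) = 2 - \left(-35 + 10\right) = 2 - -25 = 2 + 25 = 27$)
$\left(r{\left(-8 \right)} + C{\left(-2 \right)}\right) l = \left(13 + \left(-2\right)^{2}\right) 27 = \left(13 + 4\right) 27 = 17 \cdot 27 = 459$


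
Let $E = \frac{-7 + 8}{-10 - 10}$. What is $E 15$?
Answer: $- \frac{3}{4} \approx -0.75$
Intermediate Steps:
$E = - \frac{1}{20}$ ($E = 1 \frac{1}{-20} = 1 \left(- \frac{1}{20}\right) = - \frac{1}{20} \approx -0.05$)
$E 15 = \left(- \frac{1}{20}\right) 15 = - \frac{3}{4}$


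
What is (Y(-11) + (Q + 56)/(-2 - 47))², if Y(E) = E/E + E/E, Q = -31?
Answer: 5329/2401 ≈ 2.2195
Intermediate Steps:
Y(E) = 2 (Y(E) = 1 + 1 = 2)
(Y(-11) + (Q + 56)/(-2 - 47))² = (2 + (-31 + 56)/(-2 - 47))² = (2 + 25/(-49))² = (2 + 25*(-1/49))² = (2 - 25/49)² = (73/49)² = 5329/2401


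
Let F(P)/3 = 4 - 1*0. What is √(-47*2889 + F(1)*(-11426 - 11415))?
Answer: 5*I*√16395 ≈ 640.21*I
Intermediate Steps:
F(P) = 12 (F(P) = 3*(4 - 1*0) = 3*(4 + 0) = 3*4 = 12)
√(-47*2889 + F(1)*(-11426 - 11415)) = √(-47*2889 + 12*(-11426 - 11415)) = √(-135783 + 12*(-22841)) = √(-135783 - 274092) = √(-409875) = 5*I*√16395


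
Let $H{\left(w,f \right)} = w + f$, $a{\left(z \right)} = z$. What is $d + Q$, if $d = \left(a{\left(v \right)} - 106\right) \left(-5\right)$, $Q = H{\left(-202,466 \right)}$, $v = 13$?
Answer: $729$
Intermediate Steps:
$H{\left(w,f \right)} = f + w$
$Q = 264$ ($Q = 466 - 202 = 264$)
$d = 465$ ($d = \left(13 - 106\right) \left(-5\right) = \left(-93\right) \left(-5\right) = 465$)
$d + Q = 465 + 264 = 729$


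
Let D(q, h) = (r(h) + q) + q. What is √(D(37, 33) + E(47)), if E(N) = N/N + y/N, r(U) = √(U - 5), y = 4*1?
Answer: √(165863 + 4418*√7)/47 ≈ 8.9653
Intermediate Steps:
y = 4
r(U) = √(-5 + U)
D(q, h) = √(-5 + h) + 2*q (D(q, h) = (√(-5 + h) + q) + q = (q + √(-5 + h)) + q = √(-5 + h) + 2*q)
E(N) = 1 + 4/N (E(N) = N/N + 4/N = 1 + 4/N)
√(D(37, 33) + E(47)) = √((√(-5 + 33) + 2*37) + (4 + 47)/47) = √((√28 + 74) + (1/47)*51) = √((2*√7 + 74) + 51/47) = √((74 + 2*√7) + 51/47) = √(3529/47 + 2*√7)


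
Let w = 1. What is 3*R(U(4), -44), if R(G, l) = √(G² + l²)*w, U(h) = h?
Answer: 12*√122 ≈ 132.54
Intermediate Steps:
R(G, l) = √(G² + l²) (R(G, l) = √(G² + l²)*1 = √(G² + l²))
3*R(U(4), -44) = 3*√(4² + (-44)²) = 3*√(16 + 1936) = 3*√1952 = 3*(4*√122) = 12*√122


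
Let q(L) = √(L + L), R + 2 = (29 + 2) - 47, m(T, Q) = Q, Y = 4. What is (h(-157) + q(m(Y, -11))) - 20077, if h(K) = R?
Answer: -20095 + I*√22 ≈ -20095.0 + 4.6904*I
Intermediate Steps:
R = -18 (R = -2 + ((29 + 2) - 47) = -2 + (31 - 47) = -2 - 16 = -18)
h(K) = -18
q(L) = √2*√L (q(L) = √(2*L) = √2*√L)
(h(-157) + q(m(Y, -11))) - 20077 = (-18 + √2*√(-11)) - 20077 = (-18 + √2*(I*√11)) - 20077 = (-18 + I*√22) - 20077 = -20095 + I*√22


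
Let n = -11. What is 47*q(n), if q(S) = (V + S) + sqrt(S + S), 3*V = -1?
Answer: -1598/3 + 47*I*sqrt(22) ≈ -532.67 + 220.45*I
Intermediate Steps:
V = -1/3 (V = (1/3)*(-1) = -1/3 ≈ -0.33333)
q(S) = -1/3 + S + sqrt(2)*sqrt(S) (q(S) = (-1/3 + S) + sqrt(S + S) = (-1/3 + S) + sqrt(2*S) = (-1/3 + S) + sqrt(2)*sqrt(S) = -1/3 + S + sqrt(2)*sqrt(S))
47*q(n) = 47*(-1/3 - 11 + sqrt(2)*sqrt(-11)) = 47*(-1/3 - 11 + sqrt(2)*(I*sqrt(11))) = 47*(-1/3 - 11 + I*sqrt(22)) = 47*(-34/3 + I*sqrt(22)) = -1598/3 + 47*I*sqrt(22)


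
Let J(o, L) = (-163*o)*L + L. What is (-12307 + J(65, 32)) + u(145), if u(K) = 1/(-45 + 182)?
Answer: -48130154/137 ≈ -3.5132e+5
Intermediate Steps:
J(o, L) = L - 163*L*o (J(o, L) = -163*L*o + L = L - 163*L*o)
u(K) = 1/137
(-12307 + J(65, 32)) + u(145) = (-12307 + 32*(1 - 163*65)) + 1/137 = (-12307 + 32*(1 - 10595)) + 1/137 = (-12307 + 32*(-10594)) + 1/137 = (-12307 - 339008) + 1/137 = -351315 + 1/137 = -48130154/137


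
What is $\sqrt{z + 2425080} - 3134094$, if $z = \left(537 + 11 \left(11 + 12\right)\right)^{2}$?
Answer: $-3134094 + 2 \sqrt{762295} \approx -3.1323 \cdot 10^{6}$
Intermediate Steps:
$z = 624100$ ($z = \left(537 + 11 \cdot 23\right)^{2} = \left(537 + 253\right)^{2} = 790^{2} = 624100$)
$\sqrt{z + 2425080} - 3134094 = \sqrt{624100 + 2425080} - 3134094 = \sqrt{3049180} - 3134094 = 2 \sqrt{762295} - 3134094 = -3134094 + 2 \sqrt{762295}$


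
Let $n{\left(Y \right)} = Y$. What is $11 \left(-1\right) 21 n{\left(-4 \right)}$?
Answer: $924$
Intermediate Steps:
$11 \left(-1\right) 21 n{\left(-4 \right)} = 11 \left(-1\right) 21 \left(-4\right) = \left(-11\right) 21 \left(-4\right) = \left(-231\right) \left(-4\right) = 924$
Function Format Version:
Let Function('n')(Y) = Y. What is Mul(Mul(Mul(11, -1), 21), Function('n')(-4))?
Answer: 924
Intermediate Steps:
Mul(Mul(Mul(11, -1), 21), Function('n')(-4)) = Mul(Mul(Mul(11, -1), 21), -4) = Mul(Mul(-11, 21), -4) = Mul(-231, -4) = 924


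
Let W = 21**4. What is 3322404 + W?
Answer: 3516885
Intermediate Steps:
W = 194481
3322404 + W = 3322404 + 194481 = 3516885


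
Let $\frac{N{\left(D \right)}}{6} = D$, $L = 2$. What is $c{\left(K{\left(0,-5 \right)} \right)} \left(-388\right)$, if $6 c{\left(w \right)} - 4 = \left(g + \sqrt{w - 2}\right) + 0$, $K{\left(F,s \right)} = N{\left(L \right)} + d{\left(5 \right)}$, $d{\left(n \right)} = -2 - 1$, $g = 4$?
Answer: $- \frac{1552}{3} - \frac{194 \sqrt{7}}{3} \approx -688.42$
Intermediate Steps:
$N{\left(D \right)} = 6 D$
$d{\left(n \right)} = -3$ ($d{\left(n \right)} = -2 - 1 = -3$)
$K{\left(F,s \right)} = 9$ ($K{\left(F,s \right)} = 6 \cdot 2 - 3 = 12 - 3 = 9$)
$c{\left(w \right)} = \frac{4}{3} + \frac{\sqrt{-2 + w}}{6}$ ($c{\left(w \right)} = \frac{2}{3} + \frac{\left(4 + \sqrt{w - 2}\right) + 0}{6} = \frac{2}{3} + \frac{\left(4 + \sqrt{-2 + w}\right) + 0}{6} = \frac{2}{3} + \frac{4 + \sqrt{-2 + w}}{6} = \frac{2}{3} + \left(\frac{2}{3} + \frac{\sqrt{-2 + w}}{6}\right) = \frac{4}{3} + \frac{\sqrt{-2 + w}}{6}$)
$c{\left(K{\left(0,-5 \right)} \right)} \left(-388\right) = \left(\frac{4}{3} + \frac{\sqrt{-2 + 9}}{6}\right) \left(-388\right) = \left(\frac{4}{3} + \frac{\sqrt{7}}{6}\right) \left(-388\right) = - \frac{1552}{3} - \frac{194 \sqrt{7}}{3}$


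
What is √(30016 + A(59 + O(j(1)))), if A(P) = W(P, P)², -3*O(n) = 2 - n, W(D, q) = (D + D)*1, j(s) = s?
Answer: 8*√6157/3 ≈ 209.24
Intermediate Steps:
W(D, q) = 2*D (W(D, q) = (2*D)*1 = 2*D)
O(n) = -⅔ + n/3 (O(n) = -(2 - n)/3 = -⅔ + n/3)
A(P) = 4*P² (A(P) = (2*P)² = 4*P²)
√(30016 + A(59 + O(j(1)))) = √(30016 + 4*(59 + (-⅔ + (⅓)*1))²) = √(30016 + 4*(59 + (-⅔ + ⅓))²) = √(30016 + 4*(59 - ⅓)²) = √(30016 + 4*(176/3)²) = √(30016 + 4*(30976/9)) = √(30016 + 123904/9) = √(394048/9) = 8*√6157/3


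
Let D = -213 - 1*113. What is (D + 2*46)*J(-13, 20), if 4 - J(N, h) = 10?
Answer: 1404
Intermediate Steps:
J(N, h) = -6 (J(N, h) = 4 - 1*10 = 4 - 10 = -6)
D = -326 (D = -213 - 113 = -326)
(D + 2*46)*J(-13, 20) = (-326 + 2*46)*(-6) = (-326 + 92)*(-6) = -234*(-6) = 1404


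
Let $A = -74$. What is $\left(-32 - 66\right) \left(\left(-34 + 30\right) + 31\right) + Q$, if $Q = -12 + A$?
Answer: $-2732$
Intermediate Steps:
$Q = -86$ ($Q = -12 - 74 = -86$)
$\left(-32 - 66\right) \left(\left(-34 + 30\right) + 31\right) + Q = \left(-32 - 66\right) \left(\left(-34 + 30\right) + 31\right) - 86 = \left(-32 - 66\right) \left(-4 + 31\right) - 86 = \left(-98\right) 27 - 86 = -2646 - 86 = -2732$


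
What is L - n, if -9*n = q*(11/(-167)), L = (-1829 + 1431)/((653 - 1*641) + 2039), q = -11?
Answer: -350023/3082653 ≈ -0.11355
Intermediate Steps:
L = -398/2051 (L = -398/((653 - 641) + 2039) = -398/(12 + 2039) = -398/2051 ≈ -0.19405)
n = -121/1503 (n = -(-11)*11/(-167)/9 = -(-11)*11*(-1/167)/9 = -(-11)*(-11)/(9*167) = -1/9*121/167 = -121/1503 ≈ -0.080506)
L - n = -398/2051 - 1*(-121/1503) = -398/2051 + 121/1503 = -350023/3082653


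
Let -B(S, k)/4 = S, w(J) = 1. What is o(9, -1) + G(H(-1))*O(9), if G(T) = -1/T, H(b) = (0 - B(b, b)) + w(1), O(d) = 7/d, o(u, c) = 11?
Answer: 304/27 ≈ 11.259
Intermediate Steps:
B(S, k) = -4*S
H(b) = 1 + 4*b (H(b) = (0 - (-4)*b) + 1 = (0 + 4*b) + 1 = 4*b + 1 = 1 + 4*b)
o(9, -1) + G(H(-1))*O(9) = 11 + (-1/(1 + 4*(-1)))*(7/9) = 11 + (-1/(1 - 4))*(7*(⅑)) = 11 - 1/(-3)*(7/9) = 11 - 1*(-⅓)*(7/9) = 11 + (⅓)*(7/9) = 11 + 7/27 = 304/27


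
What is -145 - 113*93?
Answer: -10654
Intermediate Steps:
-145 - 113*93 = -145 - 10509 = -10654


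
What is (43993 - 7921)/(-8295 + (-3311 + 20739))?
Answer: 36072/9133 ≈ 3.9496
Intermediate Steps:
(43993 - 7921)/(-8295 + (-3311 + 20739)) = 36072/(-8295 + 17428) = 36072/9133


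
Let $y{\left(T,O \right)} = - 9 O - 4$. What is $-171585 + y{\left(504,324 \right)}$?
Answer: $-174505$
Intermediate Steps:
$y{\left(T,O \right)} = -4 - 9 O$
$-171585 + y{\left(504,324 \right)} = -171585 - 2920 = -174505$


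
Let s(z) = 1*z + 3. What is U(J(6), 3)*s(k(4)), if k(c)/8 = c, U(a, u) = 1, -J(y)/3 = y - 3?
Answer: 35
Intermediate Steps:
J(y) = 9 - 3*y (J(y) = -3*(y - 3) = -3*(-3 + y) = 9 - 3*y)
k(c) = 8*c
s(z) = 3 + z (s(z) = z + 3 = 3 + z)
U(J(6), 3)*s(k(4)) = 1*(3 + 8*4) = 1*(3 + 32) = 1*35 = 35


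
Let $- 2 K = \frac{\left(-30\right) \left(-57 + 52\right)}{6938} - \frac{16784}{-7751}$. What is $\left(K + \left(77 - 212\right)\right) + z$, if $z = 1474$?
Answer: $\frac{71947845461}{53776438} \approx 1337.9$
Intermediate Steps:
$K = - \frac{58805021}{53776438}$ ($K = - \frac{\frac{\left(-30\right) \left(-57 + 52\right)}{6938} - \frac{16784}{-7751}}{2} = - \frac{\left(-30\right) \left(-5\right) \frac{1}{6938} - - \frac{16784}{7751}}{2} = - \frac{150 \cdot \frac{1}{6938} + \frac{16784}{7751}}{2} = - \frac{\frac{75}{3469} + \frac{16784}{7751}}{2} = \left(- \frac{1}{2}\right) \frac{58805021}{26888219} = - \frac{58805021}{53776438} \approx -1.0935$)
$\left(K + \left(77 - 212\right)\right) + z = \left(- \frac{58805021}{53776438} + \left(77 - 212\right)\right) + 1474 = \left(- \frac{58805021}{53776438} - 135\right) + 1474 = - \frac{7318624151}{53776438} + 1474 = \frac{71947845461}{53776438}$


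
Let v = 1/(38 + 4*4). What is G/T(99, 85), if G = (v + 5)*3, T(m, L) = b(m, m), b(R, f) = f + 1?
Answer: 271/1800 ≈ 0.15056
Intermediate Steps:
b(R, f) = 1 + f
T(m, L) = 1 + m
v = 1/54 (v = 1/(38 + 16) = 1/54 ≈ 0.018519)
G = 271/18 (G = (1/54 + 5)*3 = (271/54)*3 = 271/18 ≈ 15.056)
G/T(99, 85) = 271/(18*(1 + 99)) = (271/18)/100 = (271/18)*(1/100) = 271/1800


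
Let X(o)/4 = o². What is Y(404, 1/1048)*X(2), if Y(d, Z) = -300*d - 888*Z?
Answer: -254036976/131 ≈ -1.9392e+6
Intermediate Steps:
X(o) = 4*o²
Y(d, Z) = -888*Z - 300*d
Y(404, 1/1048)*X(2) = (-888/1048 - 300*404)*(4*2²) = (-888*1/1048 - 121200)*(4*4) = (-111/131 - 121200)*16 = -15877311/131*16 = -254036976/131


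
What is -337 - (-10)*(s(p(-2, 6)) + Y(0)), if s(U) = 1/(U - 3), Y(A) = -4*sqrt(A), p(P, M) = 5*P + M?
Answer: -2369/7 ≈ -338.43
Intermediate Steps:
p(P, M) = M + 5*P
s(U) = 1/(-3 + U)
-337 - (-10)*(s(p(-2, 6)) + Y(0)) = -337 - (-10)*(1/(-3 + (6 + 5*(-2))) - 4*sqrt(0)) = -337 - (-10)*(1/(-3 + (6 - 10)) - 4*0) = -337 - (-10)*(1/(-3 - 4) + 0) = -337 - (-10)*(1/(-7) + 0) = -337 - (-10)*(-1/7 + 0) = -337 - (-10)*(-1)/7 = -337 - 1*10/7 = -337 - 10/7 = -2369/7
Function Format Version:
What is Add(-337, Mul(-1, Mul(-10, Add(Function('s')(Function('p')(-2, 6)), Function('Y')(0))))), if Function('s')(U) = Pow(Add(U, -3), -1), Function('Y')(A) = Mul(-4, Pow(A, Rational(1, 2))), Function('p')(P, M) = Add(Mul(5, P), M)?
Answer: Rational(-2369, 7) ≈ -338.43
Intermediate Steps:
Function('p')(P, M) = Add(M, Mul(5, P))
Function('s')(U) = Pow(Add(-3, U), -1)
Add(-337, Mul(-1, Mul(-10, Add(Function('s')(Function('p')(-2, 6)), Function('Y')(0))))) = Add(-337, Mul(-1, Mul(-10, Add(Pow(Add(-3, Add(6, Mul(5, -2))), -1), Mul(-4, Pow(0, Rational(1, 2))))))) = Add(-337, Mul(-1, Mul(-10, Add(Pow(Add(-3, Add(6, -10)), -1), Mul(-4, 0))))) = Add(-337, Mul(-1, Mul(-10, Add(Pow(Add(-3, -4), -1), 0)))) = Add(-337, Mul(-1, Mul(-10, Add(Pow(-7, -1), 0)))) = Add(-337, Mul(-1, Mul(-10, Add(Rational(-1, 7), 0)))) = Add(-337, Mul(-1, Mul(-10, Rational(-1, 7)))) = Add(-337, Mul(-1, Rational(10, 7))) = Add(-337, Rational(-10, 7)) = Rational(-2369, 7)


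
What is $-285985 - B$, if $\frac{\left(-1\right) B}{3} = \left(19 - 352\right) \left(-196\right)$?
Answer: $-90181$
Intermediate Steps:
$B = -195804$ ($B = - 3 \left(19 - 352\right) \left(-196\right) = - 3 \left(\left(-333\right) \left(-196\right)\right) = \left(-3\right) 65268 = -195804$)
$-285985 - B = -285985 - -195804 = -285985 + 195804 = -90181$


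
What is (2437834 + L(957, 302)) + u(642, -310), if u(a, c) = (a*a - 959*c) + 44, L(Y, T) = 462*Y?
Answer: 3589466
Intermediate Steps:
u(a, c) = 44 + a² - 959*c (u(a, c) = (a² - 959*c) + 44 = 44 + a² - 959*c)
(2437834 + L(957, 302)) + u(642, -310) = (2437834 + 462*957) + (44 + 642² - 959*(-310)) = (2437834 + 442134) + (44 + 412164 + 297290) = 2879968 + 709498 = 3589466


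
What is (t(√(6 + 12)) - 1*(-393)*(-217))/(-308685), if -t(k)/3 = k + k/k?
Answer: 28428/102895 + 3*√2/102895 ≈ 0.27632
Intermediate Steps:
t(k) = -3 - 3*k (t(k) = -3*(k + k/k) = -3*(k + 1) = -3*(1 + k) = -3 - 3*k)
(t(√(6 + 12)) - 1*(-393)*(-217))/(-308685) = ((-3 - 3*√(6 + 12)) - 1*(-393)*(-217))/(-308685) = ((-3 - 9*√2) + 393*(-217))*(-1/308685) = ((-3 - 9*√2) - 85281)*(-1/308685) = (-85284 - 9*√2)*(-1/308685) = 28428/102895 + 3*√2/102895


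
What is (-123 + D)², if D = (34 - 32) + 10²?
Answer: 441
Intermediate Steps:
D = 102 (D = 2 + 100 = 102)
(-123 + D)² = (-123 + 102)² = (-21)² = 441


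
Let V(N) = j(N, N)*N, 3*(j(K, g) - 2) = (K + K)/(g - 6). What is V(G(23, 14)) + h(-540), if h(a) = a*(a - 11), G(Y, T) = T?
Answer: 892753/3 ≈ 2.9758e+5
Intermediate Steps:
j(K, g) = 2 + 2*K/(3*(-6 + g)) (j(K, g) = 2 + ((K + K)/(g - 6))/3 = 2 + ((2*K)/(-6 + g))/3 = 2 + (2*K/(-6 + g))/3 = 2 + 2*K/(3*(-6 + g)))
V(N) = 2*N*(-18 + 4*N)/(3*(-6 + N)) (V(N) = (2*(-18 + N + 3*N)/(3*(-6 + N)))*N = (2*(-18 + 4*N)/(3*(-6 + N)))*N = 2*N*(-18 + 4*N)/(3*(-6 + N)))
h(a) = a*(-11 + a)
V(G(23, 14)) + h(-540) = (4/3)*14*(-9 + 2*14)/(-6 + 14) - 540*(-11 - 540) = (4/3)*14*(-9 + 28)/8 - 540*(-551) = (4/3)*14*(⅛)*19 + 297540 = 133/3 + 297540 = 892753/3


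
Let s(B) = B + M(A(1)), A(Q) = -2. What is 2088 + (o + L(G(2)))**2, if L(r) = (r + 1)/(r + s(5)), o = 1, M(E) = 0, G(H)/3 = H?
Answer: 252972/121 ≈ 2090.7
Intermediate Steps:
G(H) = 3*H
s(B) = B (s(B) = B + 0 = B)
L(r) = (1 + r)/(5 + r) (L(r) = (r + 1)/(r + 5) = (1 + r)/(5 + r))
2088 + (o + L(G(2)))**2 = 2088 + (1 + (1 + 3*2)/(5 + 3*2))**2 = 2088 + (1 + (1 + 6)/(5 + 6))**2 = 2088 + (1 + 7/11)**2 = 2088 + (18/11)**2 = 2088 + 324/121 = 252972/121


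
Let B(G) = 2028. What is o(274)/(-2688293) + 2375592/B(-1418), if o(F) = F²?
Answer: 532177924194/454321517 ≈ 1171.4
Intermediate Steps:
o(274)/(-2688293) + 2375592/B(-1418) = 274²/(-2688293) + 2375592/2028 = 75076*(-1/2688293) + 2375592*(1/2028) = -75076/2688293 + 197966/169 = 532177924194/454321517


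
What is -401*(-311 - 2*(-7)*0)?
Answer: 124711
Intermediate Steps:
-401*(-311 - 2*(-7)*0) = -401*(-311 + 14*0) = -401*(-311 + 0) = -401*(-311) = 124711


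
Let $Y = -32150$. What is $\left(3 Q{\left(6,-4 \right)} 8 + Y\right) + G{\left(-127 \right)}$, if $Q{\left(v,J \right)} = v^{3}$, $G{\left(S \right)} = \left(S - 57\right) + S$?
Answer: $-27277$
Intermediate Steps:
$G{\left(S \right)} = -57 + 2 S$ ($G{\left(S \right)} = \left(-57 + S\right) + S = -57 + 2 S$)
$\left(3 Q{\left(6,-4 \right)} 8 + Y\right) + G{\left(-127 \right)} = \left(3 \cdot 6^{3} \cdot 8 - 32150\right) + \left(-57 + 2 \left(-127\right)\right) = \left(3 \cdot 216 \cdot 8 - 32150\right) - 311 = \left(648 \cdot 8 - 32150\right) - 311 = \left(5184 - 32150\right) - 311 = -26966 - 311 = -27277$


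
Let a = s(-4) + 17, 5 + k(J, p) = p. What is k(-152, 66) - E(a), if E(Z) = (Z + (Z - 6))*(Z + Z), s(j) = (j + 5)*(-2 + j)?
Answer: -291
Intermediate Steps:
k(J, p) = -5 + p
s(j) = (-2 + j)*(5 + j) (s(j) = (5 + j)*(-2 + j) = (-2 + j)*(5 + j))
a = 11 (a = (-10 + (-4)**2 + 3*(-4)) + 17 = (-10 + 16 - 12) + 17 = -6 + 17 = 11)
E(Z) = 2*Z*(-6 + 2*Z) (E(Z) = (Z + (-6 + Z))*(2*Z) = (-6 + 2*Z)*(2*Z) = 2*Z*(-6 + 2*Z))
k(-152, 66) - E(a) = (-5 + 66) - 4*11*(-3 + 11) = 61 - 4*11*8 = 61 - 1*352 = 61 - 352 = -291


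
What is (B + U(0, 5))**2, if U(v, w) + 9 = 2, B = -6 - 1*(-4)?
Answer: 81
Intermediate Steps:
B = -2 (B = -6 + 4 = -2)
U(v, w) = -7 (U(v, w) = -9 + 2 = -7)
(B + U(0, 5))**2 = (-2 - 7)**2 = (-9)**2 = 81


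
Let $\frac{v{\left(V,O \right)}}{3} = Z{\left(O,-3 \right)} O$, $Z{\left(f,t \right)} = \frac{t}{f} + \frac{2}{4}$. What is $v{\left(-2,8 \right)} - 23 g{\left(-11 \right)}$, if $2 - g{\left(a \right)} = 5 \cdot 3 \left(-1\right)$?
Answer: $-388$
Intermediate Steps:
$Z{\left(f,t \right)} = \frac{1}{2} + \frac{t}{f}$ ($Z{\left(f,t \right)} = \frac{t}{f} + 2 \cdot \frac{1}{4} = \frac{t}{f} + \frac{1}{2} = \frac{1}{2} + \frac{t}{f}$)
$g{\left(a \right)} = 17$ ($g{\left(a \right)} = 2 - 5 \cdot 3 \left(-1\right) = 2 - 15 \left(-1\right) = 2 - -15 = 2 + 15 = 17$)
$v{\left(V,O \right)} = -9 + \frac{3 O}{2}$ ($v{\left(V,O \right)} = 3 \frac{-3 + \frac{O}{2}}{O} O = 3 \left(-3 + \frac{O}{2}\right) = -9 + \frac{3 O}{2}$)
$v{\left(-2,8 \right)} - 23 g{\left(-11 \right)} = \left(-9 + \frac{3}{2} \cdot 8\right) - 391 = \left(-9 + 12\right) - 391 = 3 - 391 = -388$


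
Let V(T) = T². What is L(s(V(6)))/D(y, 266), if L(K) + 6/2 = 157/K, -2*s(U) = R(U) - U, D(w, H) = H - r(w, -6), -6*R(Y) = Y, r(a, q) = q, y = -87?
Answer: 47/2856 ≈ 0.016457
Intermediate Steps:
R(Y) = -Y/6
D(w, H) = 6 + H (D(w, H) = H - 1*(-6) = H + 6 = 6 + H)
s(U) = 7*U/12 (s(U) = -(-U/6 - U)/2 = -(-7)*U/12 = 7*U/12)
L(K) = -3 + 157/K
L(s(V(6)))/D(y, 266) = (-3 + 157/(((7/12)*6²)))/(6 + 266) = (-3 + 157/(((7/12)*36)))/272 = (-3 + 157/21)*(1/272) = (94/21)*(1/272) = 47/2856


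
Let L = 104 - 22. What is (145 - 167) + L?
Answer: 60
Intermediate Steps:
L = 82
(145 - 167) + L = (145 - 167) + 82 = -22 + 82 = 60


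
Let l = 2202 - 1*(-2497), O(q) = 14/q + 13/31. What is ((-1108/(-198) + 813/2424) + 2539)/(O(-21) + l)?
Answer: 6310798619/11651741376 ≈ 0.54162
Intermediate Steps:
O(q) = 13/31 + 14/q (O(q) = 14/q + 13*(1/31) = 14/q + 13/31 = 13/31 + 14/q)
l = 4699 (l = 2202 + 2497 = 4699)
((-1108/(-198) + 813/2424) + 2539)/(O(-21) + l) = ((-1108/(-198) + 813/2424) + 2539)/((13/31 + 14/(-21)) + 4699) = ((-1108*(-1/198) + 813*(1/2424)) + 2539)/((13/31 + 14*(-1/21)) + 4699) = ((554/99 + 271/808) + 2539)/((13/31 - ⅔) + 4699) = (474461/79992 + 2539)/(-23/93 + 4699) = 203574149/(79992*(436984/93)) = (203574149/79992)*(93/436984) = 6310798619/11651741376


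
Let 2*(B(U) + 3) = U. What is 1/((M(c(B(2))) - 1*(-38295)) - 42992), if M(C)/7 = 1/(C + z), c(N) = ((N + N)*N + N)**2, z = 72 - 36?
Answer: -72/338177 ≈ -0.00021291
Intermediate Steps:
z = 36
B(U) = -3 + U/2
c(N) = (N + 2*N**2)**2 (c(N) = ((2*N)*N + N)**2 = (2*N**2 + N)**2 = (N + 2*N**2)**2)
M(C) = 7/(36 + C) (M(C) = 7/(C + 36) = 7/(36 + C))
1/((M(c(B(2))) - 1*(-38295)) - 42992) = 1/((7/(36 + (-3 + (1/2)*2)**2*(1 + 2*(-3 + (1/2)*2))**2) - 1*(-38295)) - 42992) = 1/((7/(36 + (-3 + 1)**2*(1 + 2*(-3 + 1))**2) + 38295) - 42992) = 1/((7/(36 + (-2)**2*(1 + 2*(-2))**2) + 38295) - 42992) = 1/((7/(36 + 4*(1 - 4)**2) + 38295) - 42992) = 1/((7/(36 + 4*(-3)**2) + 38295) - 42992) = 1/((7/(36 + 4*9) + 38295) - 42992) = 1/((7/(36 + 36) + 38295) - 42992) = 1/((7/72 + 38295) - 42992) = 1/(2757247/72 - 42992) = 1/(-338177/72) = -72/338177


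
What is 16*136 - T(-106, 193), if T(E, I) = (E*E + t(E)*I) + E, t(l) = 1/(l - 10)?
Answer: -1038471/116 ≈ -8952.3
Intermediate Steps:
t(l) = 1/(-10 + l)
T(E, I) = E + E**2 + I/(-10 + E) (T(E, I) = (E*E + I/(-10 + E)) + E = (E**2 + I/(-10 + E)) + E = E + E**2 + I/(-10 + E))
16*136 - T(-106, 193) = 16*136 - (193 - 106*(1 - 106)*(-10 - 106))/(-10 - 106) = 2176 - (193 - 106*(-105)*(-116))/(-116) = 2176 - (-1)*(193 - 1291080)/116 = 2176 - (-1)*(-1290887)/116 = 2176 - 1*1290887/116 = 2176 - 1290887/116 = -1038471/116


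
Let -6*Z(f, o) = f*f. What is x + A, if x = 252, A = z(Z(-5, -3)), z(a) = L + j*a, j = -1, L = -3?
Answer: 1519/6 ≈ 253.17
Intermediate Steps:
Z(f, o) = -f**2/6 (Z(f, o) = -f*f/6 = -f**2/6)
z(a) = -3 - a
A = 7/6 (A = -3 - (-1)*(-5)**2/6 = -3 - (-1)*25/6 = -3 - 1*(-25/6) = -3 + 25/6 = 7/6 ≈ 1.1667)
x + A = 252 + 7/6 = 1519/6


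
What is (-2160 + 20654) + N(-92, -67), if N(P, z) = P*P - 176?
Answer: 26782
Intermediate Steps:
N(P, z) = -176 + P**2 (N(P, z) = P**2 - 176 = -176 + P**2)
(-2160 + 20654) + N(-92, -67) = (-2160 + 20654) + (-176 + (-92)**2) = 18494 + (-176 + 8464) = 18494 + 8288 = 26782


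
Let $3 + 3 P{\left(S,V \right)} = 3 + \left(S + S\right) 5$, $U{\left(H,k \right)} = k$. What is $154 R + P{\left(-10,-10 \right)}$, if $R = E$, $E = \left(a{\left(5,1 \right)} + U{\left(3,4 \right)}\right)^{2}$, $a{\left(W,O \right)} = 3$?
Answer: $\frac{22538}{3} \approx 7512.7$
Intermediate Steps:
$P{\left(S,V \right)} = \frac{10 S}{3}$ ($P{\left(S,V \right)} = -1 + \frac{3 + \left(S + S\right) 5}{3} = -1 + \frac{3 + 2 S 5}{3} = -1 + \frac{3 + 10 S}{3} = -1 + \left(1 + \frac{10 S}{3}\right) = \frac{10 S}{3}$)
$E = 49$ ($E = \left(3 + 4\right)^{2} = 7^{2} = 49$)
$R = 49$
$154 R + P{\left(-10,-10 \right)} = 154 \cdot 49 + \frac{10}{3} \left(-10\right) = 7546 - \frac{100}{3} = \frac{22538}{3}$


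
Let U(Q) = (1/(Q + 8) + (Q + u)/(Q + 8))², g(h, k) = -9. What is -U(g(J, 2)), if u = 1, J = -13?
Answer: -49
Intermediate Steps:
U(Q) = (1/(8 + Q) + (1 + Q)/(8 + Q))² (U(Q) = (1/(Q + 8) + (Q + 1)/(Q + 8))² = (1/(8 + Q) + (1 + Q)/(8 + Q))²)
-U(g(J, 2)) = -(2 - 9)²/(8 - 9)² = -(-7)²/(-1)² = -49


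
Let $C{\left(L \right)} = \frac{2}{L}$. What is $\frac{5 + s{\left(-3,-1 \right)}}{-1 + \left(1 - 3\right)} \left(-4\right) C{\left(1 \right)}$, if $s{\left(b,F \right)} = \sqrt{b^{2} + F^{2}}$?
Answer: $\frac{40}{3} + \frac{8 \sqrt{10}}{3} \approx 21.766$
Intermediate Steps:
$s{\left(b,F \right)} = \sqrt{F^{2} + b^{2}}$
$\frac{5 + s{\left(-3,-1 \right)}}{-1 + \left(1 - 3\right)} \left(-4\right) C{\left(1 \right)} = \frac{5 + \sqrt{\left(-1\right)^{2} + \left(-3\right)^{2}}}{-1 + \left(1 - 3\right)} \left(-4\right) \frac{2}{1} = \frac{5 + \sqrt{1 + 9}}{-1 - 2} \left(-4\right) 2 \cdot 1 = \frac{5 + \sqrt{10}}{-3} \left(-4\right) 2 = \left(5 + \sqrt{10}\right) \left(- \frac{1}{3}\right) \left(-4\right) 2 = \left(- \frac{5}{3} - \frac{\sqrt{10}}{3}\right) \left(-4\right) 2 = \left(\frac{20}{3} + \frac{4 \sqrt{10}}{3}\right) 2 = \frac{40}{3} + \frac{8 \sqrt{10}}{3}$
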